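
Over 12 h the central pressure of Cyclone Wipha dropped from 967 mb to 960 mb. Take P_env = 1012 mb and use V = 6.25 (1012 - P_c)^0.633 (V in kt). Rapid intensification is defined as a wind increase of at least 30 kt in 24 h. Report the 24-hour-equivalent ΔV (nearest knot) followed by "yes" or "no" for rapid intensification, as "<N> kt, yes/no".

13 kt, no

V₁: ΔP = 45, V ≈ 6.25 × 45^0.633 ≈ 69.56 kt.
V₂: ΔP = 52, V ≈ 6.25 × 52^0.633 ≈ 76.23 kt.
ΔV over 12 h = 6.67 kt → 24 h equivalent = 6.67 × 24/12 ≈ 13.34 kt.
13 kt < 30 kt ⇒ not rapid intensification.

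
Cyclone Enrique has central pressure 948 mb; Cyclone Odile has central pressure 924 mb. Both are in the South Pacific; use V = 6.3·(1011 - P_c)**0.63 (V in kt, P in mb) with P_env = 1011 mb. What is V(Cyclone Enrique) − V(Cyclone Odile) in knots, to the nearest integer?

Cyclone Enrique: ΔP = 63; V ≈ 6.3 × 63^0.63 ≈ 85.69 kt.
Cyclone Odile: ΔP = 87; V ≈ 6.3 × 87^0.63 ≈ 105.01 kt.
Difference ≈ 85.69 − 105.01 = -19.32 → -19 kt.

-19 kt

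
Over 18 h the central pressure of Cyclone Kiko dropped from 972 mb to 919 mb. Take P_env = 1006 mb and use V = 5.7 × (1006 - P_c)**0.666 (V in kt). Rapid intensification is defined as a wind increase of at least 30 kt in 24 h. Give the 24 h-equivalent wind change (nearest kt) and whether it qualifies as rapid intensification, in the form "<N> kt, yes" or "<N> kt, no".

V₁: ΔP = 34, V ≈ 5.7 × 34^0.666 ≈ 59.68 kt.
V₂: ΔP = 87, V ≈ 5.7 × 87^0.666 ≈ 111.58 kt.
ΔV over 18 h = 51.90 kt → 24 h equivalent = 51.90 × 24/18 ≈ 69.20 kt.
69 kt ≥ 30 kt ⇒ rapid intensification.

69 kt, yes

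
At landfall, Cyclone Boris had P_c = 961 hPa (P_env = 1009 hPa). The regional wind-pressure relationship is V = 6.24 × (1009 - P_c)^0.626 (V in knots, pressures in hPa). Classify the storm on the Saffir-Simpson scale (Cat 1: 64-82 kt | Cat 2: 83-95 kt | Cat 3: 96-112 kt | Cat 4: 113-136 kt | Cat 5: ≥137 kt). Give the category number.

ΔP = 1009 − 961 = 48 hPa.
V ≈ 6.24 × 48^0.626 = 6.24 × 11.28 ≈ 70 kt.
70 kt falls in the Category 1 band.

1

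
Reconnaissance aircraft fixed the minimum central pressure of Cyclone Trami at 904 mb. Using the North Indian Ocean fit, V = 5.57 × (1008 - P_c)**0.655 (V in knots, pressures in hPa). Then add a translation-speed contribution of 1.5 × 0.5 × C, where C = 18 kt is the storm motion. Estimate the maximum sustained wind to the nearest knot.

130 kt

ΔP = 1008 − 904 = 104 mb.
104^0.655 ≈ 20.949.
V ≈ 5.57 × 20.949 ≈ 116.7 kt.
Translation term: 1.5 × 0.5 × 18 = 13.5 kt.
Corrected V ≈ 130.2 kt → 130 kt.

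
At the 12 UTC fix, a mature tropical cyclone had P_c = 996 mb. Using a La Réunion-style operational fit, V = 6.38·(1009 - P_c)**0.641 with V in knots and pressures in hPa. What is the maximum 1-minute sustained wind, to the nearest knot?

ΔP = 1009 − 996 = 13 mb.
13^0.641 ≈ 5.177.
V ≈ 6.38 × 5.177 ≈ 33.0 kt.

33 kt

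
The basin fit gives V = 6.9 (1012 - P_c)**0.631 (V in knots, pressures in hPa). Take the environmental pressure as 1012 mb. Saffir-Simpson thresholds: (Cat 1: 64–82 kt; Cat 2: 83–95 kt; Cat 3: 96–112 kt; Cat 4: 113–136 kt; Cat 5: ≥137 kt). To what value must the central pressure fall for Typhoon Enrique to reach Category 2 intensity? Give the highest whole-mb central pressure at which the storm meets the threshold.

Category 2 begins at V = 83 kt.
Required ΔP = (83/6.9)^(1/0.631) = 12.029^1.585 ≈ 51.51 mb.
P_c ≤ 1012 − 51.51 = 960.49, so the highest integer P_c is 960 mb.

960 mb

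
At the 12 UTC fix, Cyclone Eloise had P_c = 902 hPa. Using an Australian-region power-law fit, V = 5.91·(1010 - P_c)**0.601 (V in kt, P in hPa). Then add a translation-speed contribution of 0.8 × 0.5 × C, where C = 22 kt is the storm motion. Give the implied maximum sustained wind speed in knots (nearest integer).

ΔP = 1010 − 902 = 108 hPa.
108^0.601 ≈ 16.676.
V ≈ 5.91 × 16.676 ≈ 98.6 kt.
Translation term: 0.8 × 0.5 × 22 = 8.8 kt.
Corrected V ≈ 107.4 kt → 107 kt.

107 kt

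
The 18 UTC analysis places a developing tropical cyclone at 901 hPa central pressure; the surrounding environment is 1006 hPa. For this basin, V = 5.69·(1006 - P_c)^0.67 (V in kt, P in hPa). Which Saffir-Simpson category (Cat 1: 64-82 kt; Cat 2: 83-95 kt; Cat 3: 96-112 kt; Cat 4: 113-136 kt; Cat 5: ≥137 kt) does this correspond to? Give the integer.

4

ΔP = 1006 − 901 = 105 hPa.
V ≈ 5.69 × 105^0.67 = 5.69 × 22.60 ≈ 129 kt.
129 kt falls in the Category 4 band.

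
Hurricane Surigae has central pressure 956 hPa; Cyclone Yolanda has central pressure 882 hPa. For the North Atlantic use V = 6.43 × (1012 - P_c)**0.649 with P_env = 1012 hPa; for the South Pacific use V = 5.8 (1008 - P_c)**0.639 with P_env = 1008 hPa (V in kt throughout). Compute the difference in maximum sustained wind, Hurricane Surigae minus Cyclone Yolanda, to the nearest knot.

-40 kt

Hurricane Surigae: ΔP = 56; V ≈ 6.43 × 56^0.649 ≈ 87.66 kt.
Cyclone Yolanda: ΔP = 126; V ≈ 5.8 × 126^0.639 ≈ 127.52 kt.
Difference ≈ 87.66 − 127.52 = -39.86 → -40 kt.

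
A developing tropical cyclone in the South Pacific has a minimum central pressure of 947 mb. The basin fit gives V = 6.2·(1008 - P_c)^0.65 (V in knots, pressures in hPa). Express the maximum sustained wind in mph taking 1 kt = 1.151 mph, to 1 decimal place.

103.3 mph

ΔP = 1008 − 947 = 61 mb.
V ≈ 6.2 × 61^0.65 = 6.2 × 14.470 ≈ 89.713 kt.
89.713 × 1.151 ≈ 103.26 mph → 103.3 mph.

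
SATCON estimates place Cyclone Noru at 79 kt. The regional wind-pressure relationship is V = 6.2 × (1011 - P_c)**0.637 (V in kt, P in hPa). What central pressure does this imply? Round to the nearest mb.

957 mb

ΔP = (V / 6.2)^(1/0.637) = (79/6.2)^1.570.
79/6.2 = 12.742; 12.742^1.570 ≈ 54.33 mb.
P_c = 1011 − 54.33 = 956.67 ≈ 957 mb.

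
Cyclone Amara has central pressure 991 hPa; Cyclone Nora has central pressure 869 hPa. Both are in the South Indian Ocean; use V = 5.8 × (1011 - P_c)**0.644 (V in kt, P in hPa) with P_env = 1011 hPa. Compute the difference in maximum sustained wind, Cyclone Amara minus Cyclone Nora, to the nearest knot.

Cyclone Amara: ΔP = 20; V ≈ 5.8 × 20^0.644 ≈ 39.93 kt.
Cyclone Nora: ΔP = 142; V ≈ 5.8 × 142^0.644 ≈ 141.09 kt.
Difference ≈ 39.93 − 141.09 = -101.16 → -101 kt.

-101 kt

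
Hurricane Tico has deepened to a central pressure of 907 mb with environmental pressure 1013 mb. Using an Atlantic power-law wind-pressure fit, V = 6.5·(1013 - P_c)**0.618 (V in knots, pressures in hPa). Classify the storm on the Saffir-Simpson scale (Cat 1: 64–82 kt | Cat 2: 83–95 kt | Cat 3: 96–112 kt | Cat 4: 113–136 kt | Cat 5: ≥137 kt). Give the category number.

ΔP = 1013 − 907 = 106 mb.
V ≈ 6.5 × 106^0.618 = 6.5 × 17.85 ≈ 116 kt.
116 kt falls in the Category 4 band.

4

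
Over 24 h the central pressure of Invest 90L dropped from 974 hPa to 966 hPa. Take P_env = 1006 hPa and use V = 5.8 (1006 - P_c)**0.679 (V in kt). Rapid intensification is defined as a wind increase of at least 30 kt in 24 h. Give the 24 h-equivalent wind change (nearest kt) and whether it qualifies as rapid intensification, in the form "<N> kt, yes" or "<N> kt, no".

10 kt, no

V₁: ΔP = 32, V ≈ 5.8 × 32^0.679 ≈ 61.01 kt.
V₂: ΔP = 40, V ≈ 5.8 × 40^0.679 ≈ 70.99 kt.
ΔV over 24 h = 9.98 kt → 24 h equivalent = 9.98 × 24/24 ≈ 9.98 kt.
10 kt < 30 kt ⇒ not rapid intensification.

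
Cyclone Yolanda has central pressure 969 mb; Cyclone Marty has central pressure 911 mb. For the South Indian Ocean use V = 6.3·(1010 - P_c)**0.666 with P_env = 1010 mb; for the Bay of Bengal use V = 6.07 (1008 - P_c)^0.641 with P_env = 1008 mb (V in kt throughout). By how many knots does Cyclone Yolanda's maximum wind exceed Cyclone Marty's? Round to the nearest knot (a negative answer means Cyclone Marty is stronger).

-39 kt

Cyclone Yolanda: ΔP = 41; V ≈ 6.3 × 41^0.666 ≈ 74.72 kt.
Cyclone Marty: ΔP = 97; V ≈ 6.07 × 97^0.641 ≈ 113.95 kt.
Difference ≈ 74.72 − 113.95 = -39.23 → -39 kt.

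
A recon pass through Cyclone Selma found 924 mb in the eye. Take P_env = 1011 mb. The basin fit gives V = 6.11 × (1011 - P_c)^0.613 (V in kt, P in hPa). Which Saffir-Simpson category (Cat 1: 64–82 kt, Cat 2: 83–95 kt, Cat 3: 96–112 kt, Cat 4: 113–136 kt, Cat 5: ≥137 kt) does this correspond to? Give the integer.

2

ΔP = 1011 − 924 = 87 mb.
V ≈ 6.11 × 87^0.613 = 6.11 × 15.45 ≈ 94 kt.
94 kt falls in the Category 2 band.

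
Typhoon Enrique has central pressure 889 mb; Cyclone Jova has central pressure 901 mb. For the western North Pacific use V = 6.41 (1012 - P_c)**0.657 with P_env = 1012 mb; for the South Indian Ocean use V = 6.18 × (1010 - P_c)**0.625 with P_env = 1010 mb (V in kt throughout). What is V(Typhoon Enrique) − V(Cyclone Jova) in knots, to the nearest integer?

35 kt

Typhoon Enrique: ΔP = 123; V ≈ 6.41 × 123^0.657 ≈ 151.33 kt.
Cyclone Jova: ΔP = 109; V ≈ 6.18 × 109^0.625 ≈ 115.98 kt.
Difference ≈ 151.33 − 115.98 = 35.35 → 35 kt.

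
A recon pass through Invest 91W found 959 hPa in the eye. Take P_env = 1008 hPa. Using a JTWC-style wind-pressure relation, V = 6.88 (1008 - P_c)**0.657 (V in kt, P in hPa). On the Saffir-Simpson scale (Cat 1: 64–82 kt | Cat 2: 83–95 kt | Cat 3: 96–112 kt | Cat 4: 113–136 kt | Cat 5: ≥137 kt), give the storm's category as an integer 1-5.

2

ΔP = 1008 − 959 = 49 hPa.
V ≈ 6.88 × 49^0.657 = 6.88 × 12.90 ≈ 89 kt.
89 kt falls in the Category 2 band.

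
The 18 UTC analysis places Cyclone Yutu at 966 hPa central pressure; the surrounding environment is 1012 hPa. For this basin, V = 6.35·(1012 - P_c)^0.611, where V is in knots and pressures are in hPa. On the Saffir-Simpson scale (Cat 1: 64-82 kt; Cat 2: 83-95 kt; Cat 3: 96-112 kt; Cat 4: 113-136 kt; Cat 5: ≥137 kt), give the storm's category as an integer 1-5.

1

ΔP = 1012 − 966 = 46 hPa.
V ≈ 6.35 × 46^0.611 = 6.35 × 10.37 ≈ 66 kt.
66 kt falls in the Category 1 band.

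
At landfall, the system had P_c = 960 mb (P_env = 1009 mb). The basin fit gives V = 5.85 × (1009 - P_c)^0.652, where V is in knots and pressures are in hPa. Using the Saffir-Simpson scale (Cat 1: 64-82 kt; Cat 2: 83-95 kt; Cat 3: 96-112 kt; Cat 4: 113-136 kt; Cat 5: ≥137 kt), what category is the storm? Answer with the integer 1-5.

1

ΔP = 1009 − 960 = 49 mb.
V ≈ 5.85 × 49^0.652 = 5.85 × 12.65 ≈ 74 kt.
74 kt falls in the Category 1 band.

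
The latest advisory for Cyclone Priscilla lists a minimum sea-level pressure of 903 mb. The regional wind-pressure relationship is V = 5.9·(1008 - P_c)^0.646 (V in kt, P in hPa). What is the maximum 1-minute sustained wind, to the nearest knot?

ΔP = 1008 − 903 = 105 mb.
105^0.646 ≈ 20.216.
V ≈ 5.9 × 20.216 ≈ 119.3 kt.

119 kt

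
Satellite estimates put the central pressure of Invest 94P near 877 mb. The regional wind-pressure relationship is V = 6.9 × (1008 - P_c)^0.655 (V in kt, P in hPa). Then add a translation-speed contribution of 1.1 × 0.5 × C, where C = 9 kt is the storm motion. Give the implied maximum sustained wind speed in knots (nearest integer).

173 kt

ΔP = 1008 − 877 = 131 mb.
131^0.655 ≈ 24.368.
V ≈ 6.9 × 24.368 ≈ 168.1 kt.
Translation term: 1.1 × 0.5 × 9 = 4.95 kt.
Corrected V ≈ 173.05 kt → 173 kt.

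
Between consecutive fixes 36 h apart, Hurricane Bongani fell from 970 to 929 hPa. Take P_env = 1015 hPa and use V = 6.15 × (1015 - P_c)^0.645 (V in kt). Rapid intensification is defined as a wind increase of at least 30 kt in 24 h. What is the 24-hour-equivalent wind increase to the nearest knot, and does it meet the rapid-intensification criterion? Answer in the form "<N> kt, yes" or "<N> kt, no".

25 kt, no

V₁: ΔP = 45, V ≈ 6.15 × 45^0.645 ≈ 71.65 kt.
V₂: ΔP = 86, V ≈ 6.15 × 86^0.645 ≈ 108.80 kt.
ΔV over 36 h = 37.15 kt → 24 h equivalent = 37.15 × 24/36 ≈ 24.77 kt.
25 kt < 30 kt ⇒ not rapid intensification.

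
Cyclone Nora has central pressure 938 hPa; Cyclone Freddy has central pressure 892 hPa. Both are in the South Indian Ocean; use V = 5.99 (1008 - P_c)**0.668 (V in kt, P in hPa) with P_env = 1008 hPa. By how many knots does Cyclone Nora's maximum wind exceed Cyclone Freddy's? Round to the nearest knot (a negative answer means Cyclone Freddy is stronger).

-41 kt

Cyclone Nora: ΔP = 70; V ≈ 5.99 × 70^0.668 ≈ 102.32 kt.
Cyclone Freddy: ΔP = 116; V ≈ 5.99 × 116^0.668 ≈ 143.38 kt.
Difference ≈ 102.32 − 143.38 = -41.06 → -41 kt.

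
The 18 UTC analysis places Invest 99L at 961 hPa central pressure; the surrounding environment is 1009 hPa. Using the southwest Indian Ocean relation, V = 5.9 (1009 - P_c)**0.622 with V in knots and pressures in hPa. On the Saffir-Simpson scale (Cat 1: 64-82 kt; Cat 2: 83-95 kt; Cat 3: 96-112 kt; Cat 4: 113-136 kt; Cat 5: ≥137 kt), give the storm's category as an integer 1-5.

ΔP = 1009 − 961 = 48 hPa.
V ≈ 5.9 × 48^0.622 = 5.9 × 11.11 ≈ 66 kt.
66 kt falls in the Category 1 band.

1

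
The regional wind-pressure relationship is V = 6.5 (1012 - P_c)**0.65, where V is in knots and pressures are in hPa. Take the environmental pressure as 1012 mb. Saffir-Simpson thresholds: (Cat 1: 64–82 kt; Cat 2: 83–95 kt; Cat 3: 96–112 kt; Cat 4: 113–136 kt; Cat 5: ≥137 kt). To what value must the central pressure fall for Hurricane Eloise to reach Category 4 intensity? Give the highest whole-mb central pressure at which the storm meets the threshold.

Category 4 begins at V = 113 kt.
Required ΔP = (113/6.5)^(1/0.65) = 17.385^1.538 ≈ 80.90 mb.
P_c ≤ 1012 − 80.90 = 931.10, so the highest integer P_c is 931 mb.

931 mb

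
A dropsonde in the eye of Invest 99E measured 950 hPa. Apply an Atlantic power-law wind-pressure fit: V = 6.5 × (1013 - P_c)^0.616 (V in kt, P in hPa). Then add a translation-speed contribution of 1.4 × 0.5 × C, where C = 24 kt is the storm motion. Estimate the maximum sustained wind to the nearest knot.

100 kt

ΔP = 1013 − 950 = 63 hPa.
63^0.616 ≈ 12.835.
V ≈ 6.5 × 12.835 ≈ 83.4 kt.
Translation term: 1.4 × 0.5 × 24 = 16.8 kt.
Corrected V ≈ 100.2 kt → 100 kt.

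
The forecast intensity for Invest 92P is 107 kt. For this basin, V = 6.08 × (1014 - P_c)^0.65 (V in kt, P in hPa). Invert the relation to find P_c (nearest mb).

ΔP = (V / 6.08)^(1/0.65) = (107/6.08)^1.538.
107/6.08 = 17.599; 17.599^1.538 ≈ 82.44 mb.
P_c = 1014 − 82.44 = 931.56 ≈ 932 mb.

932 mb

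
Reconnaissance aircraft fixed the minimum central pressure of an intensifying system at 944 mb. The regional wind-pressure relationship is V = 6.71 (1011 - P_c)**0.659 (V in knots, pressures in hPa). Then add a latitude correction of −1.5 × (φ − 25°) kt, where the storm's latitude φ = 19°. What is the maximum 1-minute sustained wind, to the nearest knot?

116 kt

ΔP = 1011 − 944 = 67 mb.
67^0.659 ≈ 15.973.
V ≈ 6.71 × 15.973 ≈ 107.2 kt.
Latitude correction: −1.5 × (19 − 25) = 9 kt.
Corrected V ≈ 116.2 kt → 116 kt.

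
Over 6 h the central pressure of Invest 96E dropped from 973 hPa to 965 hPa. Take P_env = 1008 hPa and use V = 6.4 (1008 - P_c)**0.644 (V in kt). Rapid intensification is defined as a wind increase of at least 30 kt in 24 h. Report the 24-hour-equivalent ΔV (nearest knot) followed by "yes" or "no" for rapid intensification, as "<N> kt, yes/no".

V₁: ΔP = 35, V ≈ 6.4 × 35^0.644 ≈ 63.18 kt.
V₂: ΔP = 43, V ≈ 6.4 × 43^0.644 ≈ 72.13 kt.
ΔV over 6 h = 8.95 kt → 24 h equivalent = 8.95 × 24/6 ≈ 35.80 kt.
36 kt ≥ 30 kt ⇒ rapid intensification.

36 kt, yes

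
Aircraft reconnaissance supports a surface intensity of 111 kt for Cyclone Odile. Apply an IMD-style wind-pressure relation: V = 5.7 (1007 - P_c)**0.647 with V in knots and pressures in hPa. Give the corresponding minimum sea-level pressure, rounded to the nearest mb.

909 mb

ΔP = (V / 5.7)^(1/0.647) = (111/5.7)^1.546.
111/5.7 = 19.474; 19.474^1.546 ≈ 98.39 mb.
P_c = 1007 − 98.39 = 908.61 ≈ 909 mb.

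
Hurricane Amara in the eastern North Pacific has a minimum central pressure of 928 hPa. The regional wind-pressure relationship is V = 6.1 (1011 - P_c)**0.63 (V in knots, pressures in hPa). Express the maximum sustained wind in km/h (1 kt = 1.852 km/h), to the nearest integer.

183 km/h

ΔP = 1011 − 928 = 83 hPa.
V ≈ 6.1 × 83^0.63 = 6.1 × 16.182 ≈ 98.707 kt.
98.707 × 1.852 ≈ 182.81 km/h → 183 km/h.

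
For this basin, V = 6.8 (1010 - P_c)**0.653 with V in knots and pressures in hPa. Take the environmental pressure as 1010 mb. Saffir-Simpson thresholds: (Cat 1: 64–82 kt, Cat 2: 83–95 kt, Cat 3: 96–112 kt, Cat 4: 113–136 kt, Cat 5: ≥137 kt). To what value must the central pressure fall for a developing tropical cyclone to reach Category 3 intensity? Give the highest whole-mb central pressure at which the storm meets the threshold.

952 mb

Category 3 begins at V = 96 kt.
Required ΔP = (96/6.8)^(1/0.653) = 14.118^1.531 ≈ 57.64 mb.
P_c ≤ 1010 − 57.64 = 952.36, so the highest integer P_c is 952 mb.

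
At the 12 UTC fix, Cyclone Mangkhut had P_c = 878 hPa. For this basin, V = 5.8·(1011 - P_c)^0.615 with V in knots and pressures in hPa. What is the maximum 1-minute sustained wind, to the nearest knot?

117 kt

ΔP = 1011 − 878 = 133 hPa.
133^0.615 ≈ 20.238.
V ≈ 5.8 × 20.238 ≈ 117.4 kt.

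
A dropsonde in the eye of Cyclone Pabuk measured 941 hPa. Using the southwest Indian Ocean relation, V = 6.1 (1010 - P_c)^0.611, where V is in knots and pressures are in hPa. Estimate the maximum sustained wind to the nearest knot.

ΔP = 1010 − 941 = 69 hPa.
69^0.611 ≈ 13.290.
V ≈ 6.1 × 13.290 ≈ 81.1 kt.

81 kt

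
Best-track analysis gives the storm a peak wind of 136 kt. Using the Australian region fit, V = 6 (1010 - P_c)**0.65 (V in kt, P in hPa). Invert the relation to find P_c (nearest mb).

ΔP = (V / 6)^(1/0.65) = (136/6)^1.538.
136/6 = 22.667; 22.667^1.538 ≈ 121.68 mb.
P_c = 1010 − 121.68 = 888.32 ≈ 888 mb.

888 mb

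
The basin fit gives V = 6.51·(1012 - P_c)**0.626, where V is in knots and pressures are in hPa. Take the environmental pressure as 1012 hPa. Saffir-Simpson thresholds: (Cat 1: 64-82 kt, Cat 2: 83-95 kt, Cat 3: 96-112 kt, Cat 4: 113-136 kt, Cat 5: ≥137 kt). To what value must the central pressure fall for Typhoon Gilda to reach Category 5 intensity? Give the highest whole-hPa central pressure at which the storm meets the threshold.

Category 5 begins at V = 137 kt.
Required ΔP = (137/6.51)^(1/0.626) = 21.045^1.597 ≈ 129.91 hPa.
P_c ≤ 1012 − 129.91 = 882.09, so the highest integer P_c is 882 hPa.

882 hPa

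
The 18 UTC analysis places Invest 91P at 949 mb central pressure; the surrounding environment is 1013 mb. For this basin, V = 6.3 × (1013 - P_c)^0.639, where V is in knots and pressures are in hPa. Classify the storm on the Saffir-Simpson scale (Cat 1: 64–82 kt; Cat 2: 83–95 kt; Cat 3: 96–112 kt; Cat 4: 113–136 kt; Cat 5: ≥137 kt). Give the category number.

2

ΔP = 1013 − 949 = 64 mb.
V ≈ 6.3 × 64^0.639 = 6.3 × 14.26 ≈ 90 kt.
90 kt falls in the Category 2 band.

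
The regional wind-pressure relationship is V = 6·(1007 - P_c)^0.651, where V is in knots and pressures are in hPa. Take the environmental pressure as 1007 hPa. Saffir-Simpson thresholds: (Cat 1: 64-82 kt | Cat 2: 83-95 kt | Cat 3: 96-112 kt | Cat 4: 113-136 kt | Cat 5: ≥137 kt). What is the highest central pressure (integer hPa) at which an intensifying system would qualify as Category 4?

Category 4 begins at V = 113 kt.
Required ΔP = (113/6)^(1/0.651) = 18.833^1.536 ≈ 90.87 hPa.
P_c ≤ 1007 − 90.87 = 916.13, so the highest integer P_c is 916 hPa.

916 hPa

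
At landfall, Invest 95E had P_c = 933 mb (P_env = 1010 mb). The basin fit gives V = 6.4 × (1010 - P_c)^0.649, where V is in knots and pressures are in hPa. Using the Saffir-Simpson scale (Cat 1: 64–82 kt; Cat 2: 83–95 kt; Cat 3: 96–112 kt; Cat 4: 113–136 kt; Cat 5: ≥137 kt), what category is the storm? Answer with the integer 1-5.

3

ΔP = 1010 − 933 = 77 mb.
V ≈ 6.4 × 77^0.649 = 6.4 × 16.76 ≈ 107 kt.
107 kt falls in the Category 3 band.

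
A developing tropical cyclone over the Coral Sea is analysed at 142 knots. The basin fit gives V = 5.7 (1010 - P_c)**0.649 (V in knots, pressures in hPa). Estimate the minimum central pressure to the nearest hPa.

868 hPa

ΔP = (V / 5.7)^(1/0.649) = (142/5.7)^1.541.
142/5.7 = 24.912; 24.912^1.541 ≈ 141.79 hPa.
P_c = 1010 − 141.79 = 868.21 ≈ 868 hPa.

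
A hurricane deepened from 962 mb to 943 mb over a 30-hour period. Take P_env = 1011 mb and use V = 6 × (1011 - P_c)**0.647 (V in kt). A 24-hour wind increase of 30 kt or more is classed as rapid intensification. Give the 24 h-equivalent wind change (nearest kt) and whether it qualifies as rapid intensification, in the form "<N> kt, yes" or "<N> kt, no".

14 kt, no

V₁: ΔP = 49, V ≈ 6 × 49^0.647 ≈ 74.42 kt.
V₂: ΔP = 68, V ≈ 6 × 68^0.647 ≈ 92.00 kt.
ΔV over 30 h = 17.58 kt → 24 h equivalent = 17.58 × 24/30 ≈ 14.06 kt.
14 kt < 30 kt ⇒ not rapid intensification.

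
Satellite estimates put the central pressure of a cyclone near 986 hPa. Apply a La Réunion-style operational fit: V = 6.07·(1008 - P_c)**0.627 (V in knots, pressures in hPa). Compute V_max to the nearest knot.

ΔP = 1008 − 986 = 22 hPa.
22^0.627 ≈ 6.945.
V ≈ 6.07 × 6.945 ≈ 42.2 kt.

42 kt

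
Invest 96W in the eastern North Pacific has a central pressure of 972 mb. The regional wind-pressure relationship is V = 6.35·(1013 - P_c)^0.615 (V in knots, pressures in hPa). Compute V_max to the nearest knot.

62 kt

ΔP = 1013 − 972 = 41 mb.
41^0.615 ≈ 9.814.
V ≈ 6.35 × 9.814 ≈ 62.3 kt.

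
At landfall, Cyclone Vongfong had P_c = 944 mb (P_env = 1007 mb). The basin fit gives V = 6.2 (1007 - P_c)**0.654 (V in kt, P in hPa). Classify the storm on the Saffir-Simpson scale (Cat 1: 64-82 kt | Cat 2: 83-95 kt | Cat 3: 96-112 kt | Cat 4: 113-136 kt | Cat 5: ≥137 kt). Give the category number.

ΔP = 1007 − 944 = 63 mb.
V ≈ 6.2 × 63^0.654 = 6.2 × 15.02 ≈ 93 kt.
93 kt falls in the Category 2 band.

2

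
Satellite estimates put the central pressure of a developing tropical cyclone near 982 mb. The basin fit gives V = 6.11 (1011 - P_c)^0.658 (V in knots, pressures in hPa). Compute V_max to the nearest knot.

ΔP = 1011 − 982 = 29 mb.
29^0.658 ≈ 9.168.
V ≈ 6.11 × 9.168 ≈ 56.0 kt.

56 kt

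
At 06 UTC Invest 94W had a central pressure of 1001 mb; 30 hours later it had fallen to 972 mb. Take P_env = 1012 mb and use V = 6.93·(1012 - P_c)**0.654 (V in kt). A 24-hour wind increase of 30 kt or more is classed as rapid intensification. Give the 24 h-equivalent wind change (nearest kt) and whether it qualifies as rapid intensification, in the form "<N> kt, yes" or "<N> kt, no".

V₁: ΔP = 11, V ≈ 6.93 × 11^0.654 ≈ 33.25 kt.
V₂: ΔP = 40, V ≈ 6.93 × 40^0.654 ≈ 77.35 kt.
ΔV over 30 h = 44.10 kt → 24 h equivalent = 44.10 × 24/30 ≈ 35.28 kt.
35 kt ≥ 30 kt ⇒ rapid intensification.

35 kt, yes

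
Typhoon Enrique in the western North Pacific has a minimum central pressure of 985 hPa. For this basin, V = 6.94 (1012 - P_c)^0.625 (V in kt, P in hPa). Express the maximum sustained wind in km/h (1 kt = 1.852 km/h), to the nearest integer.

101 km/h

ΔP = 1012 − 985 = 27 hPa.
V ≈ 6.94 × 27^0.625 = 6.94 × 7.845 ≈ 54.445 kt.
54.445 × 1.852 ≈ 100.83 km/h → 101 km/h.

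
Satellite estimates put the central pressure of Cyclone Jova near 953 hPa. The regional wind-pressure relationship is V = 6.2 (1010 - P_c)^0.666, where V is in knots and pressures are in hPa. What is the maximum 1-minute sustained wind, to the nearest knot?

92 kt

ΔP = 1010 − 953 = 57 hPa.
57^0.666 ≈ 14.771.
V ≈ 6.2 × 14.771 ≈ 91.6 kt.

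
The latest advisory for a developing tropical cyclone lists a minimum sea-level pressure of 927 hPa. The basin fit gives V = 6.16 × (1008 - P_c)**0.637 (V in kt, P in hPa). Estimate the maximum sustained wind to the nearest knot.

101 kt

ΔP = 1008 − 927 = 81 hPa.
81^0.637 ≈ 16.433.
V ≈ 6.16 × 16.433 ≈ 101.2 kt.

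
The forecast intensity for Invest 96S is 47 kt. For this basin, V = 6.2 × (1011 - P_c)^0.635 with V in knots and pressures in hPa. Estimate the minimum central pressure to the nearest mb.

ΔP = (V / 6.2)^(1/0.635) = (47/6.2)^1.575.
47/6.2 = 7.581; 7.581^1.575 ≈ 24.29 mb.
P_c = 1011 − 24.29 = 986.71 ≈ 987 mb.

987 mb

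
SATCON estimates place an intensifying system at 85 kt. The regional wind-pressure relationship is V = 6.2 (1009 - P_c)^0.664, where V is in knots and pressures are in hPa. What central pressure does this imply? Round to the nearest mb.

957 mb

ΔP = (V / 6.2)^(1/0.664) = (85/6.2)^1.506.
85/6.2 = 13.710; 13.710^1.506 ≈ 51.57 mb.
P_c = 1009 − 51.57 = 957.43 ≈ 957 mb.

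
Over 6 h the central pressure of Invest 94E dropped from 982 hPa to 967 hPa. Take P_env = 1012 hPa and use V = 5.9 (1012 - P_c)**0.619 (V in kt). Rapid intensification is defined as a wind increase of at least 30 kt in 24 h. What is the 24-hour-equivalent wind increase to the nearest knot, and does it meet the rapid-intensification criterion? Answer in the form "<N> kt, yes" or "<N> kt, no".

V₁: ΔP = 30, V ≈ 5.9 × 30^0.619 ≈ 48.44 kt.
V₂: ΔP = 45, V ≈ 5.9 × 45^0.619 ≈ 62.26 kt.
ΔV over 6 h = 13.82 kt → 24 h equivalent = 13.82 × 24/6 ≈ 55.28 kt.
55 kt ≥ 30 kt ⇒ rapid intensification.

55 kt, yes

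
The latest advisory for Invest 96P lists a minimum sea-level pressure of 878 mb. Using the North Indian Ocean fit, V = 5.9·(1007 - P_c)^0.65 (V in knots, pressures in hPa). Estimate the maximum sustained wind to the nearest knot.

139 kt

ΔP = 1007 − 878 = 129 mb.
129^0.65 ≈ 23.544.
V ≈ 5.9 × 23.544 ≈ 138.9 kt.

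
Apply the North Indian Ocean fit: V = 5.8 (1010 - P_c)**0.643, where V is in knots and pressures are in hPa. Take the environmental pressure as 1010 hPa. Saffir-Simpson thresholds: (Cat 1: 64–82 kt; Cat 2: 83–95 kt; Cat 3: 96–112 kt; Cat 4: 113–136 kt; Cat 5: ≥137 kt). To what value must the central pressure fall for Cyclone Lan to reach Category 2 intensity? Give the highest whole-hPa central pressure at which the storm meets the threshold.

Category 2 begins at V = 83 kt.
Required ΔP = (83/5.8)^(1/0.643) = 14.310^1.555 ≈ 62.70 hPa.
P_c ≤ 1010 − 62.70 = 947.30, so the highest integer P_c is 947 hPa.

947 hPa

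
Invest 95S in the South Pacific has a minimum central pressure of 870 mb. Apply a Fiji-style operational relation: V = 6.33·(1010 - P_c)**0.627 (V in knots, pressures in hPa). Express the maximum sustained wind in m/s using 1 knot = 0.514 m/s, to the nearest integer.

72 m/s

ΔP = 1010 − 870 = 140 mb.
V ≈ 6.33 × 140^0.627 = 6.33 × 22.163 ≈ 140.290 kt.
140.290 × 0.514 ≈ 72.11 m/s → 72 m/s.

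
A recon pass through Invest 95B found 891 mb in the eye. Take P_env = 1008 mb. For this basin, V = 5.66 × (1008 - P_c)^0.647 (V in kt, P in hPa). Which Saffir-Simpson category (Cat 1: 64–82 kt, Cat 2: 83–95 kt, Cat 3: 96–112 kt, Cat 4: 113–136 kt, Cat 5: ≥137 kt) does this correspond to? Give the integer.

ΔP = 1008 − 891 = 117 mb.
V ≈ 5.66 × 117^0.647 = 5.66 × 21.78 ≈ 123 kt.
123 kt falls in the Category 4 band.

4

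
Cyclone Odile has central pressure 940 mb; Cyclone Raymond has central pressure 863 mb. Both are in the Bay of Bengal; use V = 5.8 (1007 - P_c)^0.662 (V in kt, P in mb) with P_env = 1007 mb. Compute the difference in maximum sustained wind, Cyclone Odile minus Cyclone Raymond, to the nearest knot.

Cyclone Odile: ΔP = 67; V ≈ 5.8 × 67^0.662 ≈ 93.82 kt.
Cyclone Raymond: ΔP = 144; V ≈ 5.8 × 144^0.662 ≈ 155.69 kt.
Difference ≈ 93.82 − 155.69 = -61.87 → -62 kt.

-62 kt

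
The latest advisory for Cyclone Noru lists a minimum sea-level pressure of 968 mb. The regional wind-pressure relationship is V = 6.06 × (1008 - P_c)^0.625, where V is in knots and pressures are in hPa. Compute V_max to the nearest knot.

ΔP = 1008 − 968 = 40 mb.
40^0.625 ≈ 10.030.
V ≈ 6.06 × 10.030 ≈ 60.8 kt.

61 kt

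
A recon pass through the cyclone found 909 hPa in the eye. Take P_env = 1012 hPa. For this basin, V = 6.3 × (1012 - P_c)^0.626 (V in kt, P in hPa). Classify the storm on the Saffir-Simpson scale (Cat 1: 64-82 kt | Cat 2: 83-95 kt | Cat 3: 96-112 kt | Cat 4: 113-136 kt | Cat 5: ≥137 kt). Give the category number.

4

ΔP = 1012 − 909 = 103 hPa.
V ≈ 6.3 × 103^0.626 = 6.3 × 18.20 ≈ 115 kt.
115 kt falls in the Category 4 band.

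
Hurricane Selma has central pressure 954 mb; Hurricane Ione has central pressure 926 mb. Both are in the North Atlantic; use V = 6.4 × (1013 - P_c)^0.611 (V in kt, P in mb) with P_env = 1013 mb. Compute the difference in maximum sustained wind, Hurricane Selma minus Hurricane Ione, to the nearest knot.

-21 kt

Hurricane Selma: ΔP = 59; V ≈ 6.4 × 59^0.611 ≈ 77.30 kt.
Hurricane Ione: ΔP = 87; V ≈ 6.4 × 87^0.611 ≈ 98.00 kt.
Difference ≈ 77.30 − 98.00 = -20.70 → -21 kt.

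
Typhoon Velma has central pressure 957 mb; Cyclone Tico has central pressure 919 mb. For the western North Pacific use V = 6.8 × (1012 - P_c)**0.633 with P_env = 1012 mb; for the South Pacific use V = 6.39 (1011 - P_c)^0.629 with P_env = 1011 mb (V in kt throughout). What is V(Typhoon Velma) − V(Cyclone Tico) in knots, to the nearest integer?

Typhoon Velma: ΔP = 55; V ≈ 6.8 × 55^0.633 ≈ 85.93 kt.
Cyclone Tico: ΔP = 92; V ≈ 6.39 × 92^0.629 ≈ 109.83 kt.
Difference ≈ 85.93 − 109.83 = -23.90 → -24 kt.

-24 kt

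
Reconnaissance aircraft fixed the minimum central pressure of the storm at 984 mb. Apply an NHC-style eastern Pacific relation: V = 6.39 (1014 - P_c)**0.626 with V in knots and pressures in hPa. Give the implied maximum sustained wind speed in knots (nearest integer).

ΔP = 1014 − 984 = 30 mb.
30^0.626 ≈ 8.408.
V ≈ 6.39 × 8.408 ≈ 53.7 kt.

54 kt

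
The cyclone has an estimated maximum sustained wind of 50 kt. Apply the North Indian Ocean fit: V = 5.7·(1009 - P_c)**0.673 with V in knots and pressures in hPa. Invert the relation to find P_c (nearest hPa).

ΔP = (V / 5.7)^(1/0.673) = (50/5.7)^1.486.
50/5.7 = 8.772; 8.772^1.486 ≈ 25.20 hPa.
P_c = 1009 − 25.20 = 983.80 ≈ 984 hPa.

984 hPa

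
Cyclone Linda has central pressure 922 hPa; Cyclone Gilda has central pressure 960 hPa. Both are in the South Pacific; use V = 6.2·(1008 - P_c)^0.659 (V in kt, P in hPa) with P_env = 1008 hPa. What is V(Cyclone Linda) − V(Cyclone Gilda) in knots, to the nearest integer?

37 kt

Cyclone Linda: ΔP = 86; V ≈ 6.2 × 86^0.659 ≈ 116.74 kt.
Cyclone Gilda: ΔP = 48; V ≈ 6.2 × 48^0.659 ≈ 79.49 kt.
Difference ≈ 116.74 − 79.49 = 37.25 → 37 kt.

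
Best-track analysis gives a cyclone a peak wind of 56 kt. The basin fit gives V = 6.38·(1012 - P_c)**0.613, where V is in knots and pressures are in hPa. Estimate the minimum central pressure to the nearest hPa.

ΔP = (V / 6.38)^(1/0.613) = (56/6.38)^1.631.
56/6.38 = 8.777; 8.777^1.631 ≈ 34.59 hPa.
P_c = 1012 − 34.59 = 977.41 ≈ 977 hPa.

977 hPa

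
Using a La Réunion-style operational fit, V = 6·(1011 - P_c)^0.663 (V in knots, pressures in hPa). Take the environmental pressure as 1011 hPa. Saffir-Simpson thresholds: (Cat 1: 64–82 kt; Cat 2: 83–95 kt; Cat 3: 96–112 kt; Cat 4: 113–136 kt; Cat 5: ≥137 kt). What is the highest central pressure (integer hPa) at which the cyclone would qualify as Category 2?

Category 2 begins at V = 83 kt.
Required ΔP = (83/6)^(1/0.663) = 13.833^1.508 ≈ 52.58 hPa.
P_c ≤ 1011 − 52.58 = 958.42, so the highest integer P_c is 958 hPa.

958 hPa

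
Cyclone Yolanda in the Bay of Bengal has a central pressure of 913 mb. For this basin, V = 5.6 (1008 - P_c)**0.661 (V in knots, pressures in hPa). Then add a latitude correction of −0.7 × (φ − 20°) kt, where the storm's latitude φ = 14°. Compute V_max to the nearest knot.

ΔP = 1008 − 913 = 95 mb.
95^0.661 ≈ 20.290.
V ≈ 5.6 × 20.290 ≈ 113.6 kt.
Latitude correction: −0.7 × (14 − 20) = 4.2 kt.
Corrected V ≈ 117.8 kt → 118 kt.

118 kt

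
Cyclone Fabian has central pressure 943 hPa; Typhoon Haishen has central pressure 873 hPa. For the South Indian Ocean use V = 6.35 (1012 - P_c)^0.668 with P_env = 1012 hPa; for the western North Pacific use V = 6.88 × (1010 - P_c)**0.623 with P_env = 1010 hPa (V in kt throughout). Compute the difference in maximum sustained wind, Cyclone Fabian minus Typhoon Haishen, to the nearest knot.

-40 kt

Cyclone Fabian: ΔP = 69; V ≈ 6.35 × 69^0.668 ≈ 107.43 kt.
Typhoon Haishen: ΔP = 137; V ≈ 6.88 × 137^0.623 ≈ 147.49 kt.
Difference ≈ 107.43 − 147.49 = -40.06 → -40 kt.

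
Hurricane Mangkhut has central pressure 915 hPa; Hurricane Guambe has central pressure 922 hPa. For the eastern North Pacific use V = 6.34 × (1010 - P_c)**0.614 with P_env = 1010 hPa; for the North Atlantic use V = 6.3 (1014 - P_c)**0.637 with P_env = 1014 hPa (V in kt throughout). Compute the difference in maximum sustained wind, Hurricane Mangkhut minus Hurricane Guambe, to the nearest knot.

Hurricane Mangkhut: ΔP = 95; V ≈ 6.34 × 95^0.614 ≈ 103.85 kt.
Hurricane Guambe: ΔP = 92; V ≈ 6.3 × 92^0.637 ≈ 112.27 kt.
Difference ≈ 103.85 − 112.27 = -8.42 → -8 kt.

-8 kt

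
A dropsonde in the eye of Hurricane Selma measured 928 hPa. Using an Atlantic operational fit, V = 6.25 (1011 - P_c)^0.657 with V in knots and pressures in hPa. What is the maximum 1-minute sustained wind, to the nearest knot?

114 kt

ΔP = 1011 − 928 = 83 hPa.
83^0.657 ≈ 18.232.
V ≈ 6.25 × 18.232 ≈ 113.9 kt.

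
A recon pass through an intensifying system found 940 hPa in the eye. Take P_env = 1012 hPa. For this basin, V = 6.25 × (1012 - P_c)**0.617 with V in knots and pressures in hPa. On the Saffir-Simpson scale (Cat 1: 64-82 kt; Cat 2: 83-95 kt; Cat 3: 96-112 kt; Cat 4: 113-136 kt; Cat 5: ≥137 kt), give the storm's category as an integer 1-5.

ΔP = 1012 − 940 = 72 hPa.
V ≈ 6.25 × 72^0.617 = 6.25 × 14.00 ≈ 87 kt.
87 kt falls in the Category 2 band.

2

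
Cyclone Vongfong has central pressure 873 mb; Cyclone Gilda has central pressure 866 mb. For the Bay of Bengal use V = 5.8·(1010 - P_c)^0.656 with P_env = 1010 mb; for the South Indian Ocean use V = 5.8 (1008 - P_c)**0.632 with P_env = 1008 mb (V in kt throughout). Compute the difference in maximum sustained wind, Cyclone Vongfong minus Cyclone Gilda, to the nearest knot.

13 kt

Cyclone Vongfong: ΔP = 137; V ≈ 5.8 × 137^0.656 ≈ 146.26 kt.
Cyclone Gilda: ΔP = 142; V ≈ 5.8 × 142^0.632 ≈ 132.95 kt.
Difference ≈ 146.26 − 132.95 = 13.31 → 13 kt.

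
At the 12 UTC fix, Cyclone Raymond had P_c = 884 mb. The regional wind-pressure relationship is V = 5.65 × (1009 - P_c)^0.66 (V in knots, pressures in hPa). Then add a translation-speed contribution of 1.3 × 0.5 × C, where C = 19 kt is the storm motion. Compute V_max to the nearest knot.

ΔP = 1009 − 884 = 125 mb.
125^0.66 ≈ 24.208.
V ≈ 5.65 × 24.208 ≈ 136.8 kt.
Translation term: 1.3 × 0.5 × 19 = 12.35 kt.
Corrected V ≈ 149.15 kt → 149 kt.

149 kt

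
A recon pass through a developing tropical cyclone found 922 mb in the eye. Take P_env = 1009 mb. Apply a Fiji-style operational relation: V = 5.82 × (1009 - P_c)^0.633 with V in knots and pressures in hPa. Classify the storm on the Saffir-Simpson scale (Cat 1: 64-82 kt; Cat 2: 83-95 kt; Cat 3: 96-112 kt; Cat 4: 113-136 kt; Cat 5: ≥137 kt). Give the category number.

3

ΔP = 1009 − 922 = 87 mb.
V ≈ 5.82 × 87^0.633 = 5.82 × 16.89 ≈ 98 kt.
98 kt falls in the Category 3 band.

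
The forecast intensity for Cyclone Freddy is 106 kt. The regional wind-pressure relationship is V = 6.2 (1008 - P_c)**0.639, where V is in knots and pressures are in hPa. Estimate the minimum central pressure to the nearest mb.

923 mb

ΔP = (V / 6.2)^(1/0.639) = (106/6.2)^1.565.
106/6.2 = 17.097; 17.097^1.565 ≈ 85.00 mb.
P_c = 1008 − 85.00 = 923.00 ≈ 923 mb.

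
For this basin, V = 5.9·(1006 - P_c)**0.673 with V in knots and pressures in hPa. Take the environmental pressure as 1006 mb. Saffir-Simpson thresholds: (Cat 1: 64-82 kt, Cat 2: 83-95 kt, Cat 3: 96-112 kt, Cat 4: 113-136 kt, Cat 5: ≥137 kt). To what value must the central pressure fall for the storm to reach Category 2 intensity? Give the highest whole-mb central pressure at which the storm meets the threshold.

Category 2 begins at V = 83 kt.
Required ΔP = (83/5.9)^(1/0.673) = 14.068^1.486 ≈ 50.83 mb.
P_c ≤ 1006 − 50.83 = 955.17, so the highest integer P_c is 955 mb.

955 mb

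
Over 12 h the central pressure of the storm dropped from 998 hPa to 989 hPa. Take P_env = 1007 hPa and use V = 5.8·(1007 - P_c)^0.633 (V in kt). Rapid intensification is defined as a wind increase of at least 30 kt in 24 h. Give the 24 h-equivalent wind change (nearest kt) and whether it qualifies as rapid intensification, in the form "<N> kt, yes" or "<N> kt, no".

26 kt, no

V₁: ΔP = 9, V ≈ 5.8 × 9^0.633 ≈ 23.31 kt.
V₂: ΔP = 18, V ≈ 5.8 × 18^0.633 ≈ 36.14 kt.
ΔV over 12 h = 12.83 kt → 24 h equivalent = 12.83 × 24/12 ≈ 25.66 kt.
26 kt < 30 kt ⇒ not rapid intensification.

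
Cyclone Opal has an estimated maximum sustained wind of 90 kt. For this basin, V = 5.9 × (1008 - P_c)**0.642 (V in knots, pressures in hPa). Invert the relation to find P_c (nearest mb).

ΔP = (V / 5.9)^(1/0.642) = (90/5.9)^1.558.
90/5.9 = 15.254; 15.254^1.558 ≈ 69.71 mb.
P_c = 1008 − 69.71 = 938.29 ≈ 938 mb.

938 mb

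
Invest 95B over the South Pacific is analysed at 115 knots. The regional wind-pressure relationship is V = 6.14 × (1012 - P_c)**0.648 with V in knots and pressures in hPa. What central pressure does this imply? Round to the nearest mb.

920 mb

ΔP = (V / 6.14)^(1/0.648) = (115/6.14)^1.543.
115/6.14 = 18.730; 18.730^1.543 ≈ 92.00 mb.
P_c = 1012 − 92.00 = 920.00 ≈ 920 mb.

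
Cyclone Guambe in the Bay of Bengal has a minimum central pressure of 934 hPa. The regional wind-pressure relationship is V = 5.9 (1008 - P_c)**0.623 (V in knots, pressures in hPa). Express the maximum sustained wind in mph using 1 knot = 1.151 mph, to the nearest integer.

99 mph

ΔP = 1008 − 934 = 74 hPa.
V ≈ 5.9 × 74^0.623 = 5.9 × 14.606 ≈ 86.175 kt.
86.175 × 1.151 ≈ 99.19 mph → 99 mph.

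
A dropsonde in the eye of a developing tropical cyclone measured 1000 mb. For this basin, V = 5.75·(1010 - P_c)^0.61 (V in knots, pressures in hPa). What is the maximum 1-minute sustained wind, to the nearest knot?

ΔP = 1010 − 1000 = 10 mb.
10^0.61 ≈ 4.074.
V ≈ 5.75 × 4.074 ≈ 23.4 kt.

23 kt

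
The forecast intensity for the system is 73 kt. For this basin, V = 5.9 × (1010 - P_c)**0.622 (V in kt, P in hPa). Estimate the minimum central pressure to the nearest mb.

953 mb

ΔP = (V / 5.9)^(1/0.622) = (73/5.9)^1.608.
73/5.9 = 12.373; 12.373^1.608 ≈ 57.07 mb.
P_c = 1010 − 57.07 = 952.93 ≈ 953 mb.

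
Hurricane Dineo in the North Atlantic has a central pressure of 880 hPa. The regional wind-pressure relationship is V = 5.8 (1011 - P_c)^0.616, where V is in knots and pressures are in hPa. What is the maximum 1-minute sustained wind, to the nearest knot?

ΔP = 1011 − 880 = 131 hPa.
131^0.616 ≈ 20.148.
V ≈ 5.8 × 20.148 ≈ 116.9 kt.

117 kt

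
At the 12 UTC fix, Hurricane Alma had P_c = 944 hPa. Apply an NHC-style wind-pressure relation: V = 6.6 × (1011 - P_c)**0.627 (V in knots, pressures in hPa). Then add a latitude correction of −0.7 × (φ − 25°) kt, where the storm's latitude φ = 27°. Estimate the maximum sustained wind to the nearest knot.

ΔP = 1011 − 944 = 67 hPa.
67^0.627 ≈ 13.962.
V ≈ 6.6 × 13.962 ≈ 92.1 kt.
Latitude correction: −0.7 × (27 − 25) = -1.4 kt.
Corrected V ≈ 90.7 kt → 91 kt.

91 kt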